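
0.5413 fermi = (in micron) 5.413e-10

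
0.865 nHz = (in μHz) 0.000865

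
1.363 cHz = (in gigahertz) 1.363e-11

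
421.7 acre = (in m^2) 1.707e+06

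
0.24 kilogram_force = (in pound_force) 0.5291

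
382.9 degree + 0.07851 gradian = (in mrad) 6684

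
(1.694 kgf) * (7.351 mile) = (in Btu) 186.3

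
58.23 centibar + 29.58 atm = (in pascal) 3.055e+06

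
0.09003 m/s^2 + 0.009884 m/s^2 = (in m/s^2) 0.09991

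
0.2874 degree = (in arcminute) 17.24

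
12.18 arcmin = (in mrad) 3.543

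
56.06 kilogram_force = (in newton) 549.8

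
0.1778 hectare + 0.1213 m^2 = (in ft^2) 1.914e+04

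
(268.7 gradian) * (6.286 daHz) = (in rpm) 2534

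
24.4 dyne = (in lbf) 5.485e-05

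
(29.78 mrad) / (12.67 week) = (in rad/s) 3.886e-09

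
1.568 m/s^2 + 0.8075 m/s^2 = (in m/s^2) 2.376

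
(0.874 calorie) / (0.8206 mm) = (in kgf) 454.4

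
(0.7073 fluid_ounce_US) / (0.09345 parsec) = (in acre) 1.793e-24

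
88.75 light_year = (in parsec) 27.21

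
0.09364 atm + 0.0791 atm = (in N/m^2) 1.75e+04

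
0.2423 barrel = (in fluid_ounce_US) 1303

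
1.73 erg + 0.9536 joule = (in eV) 5.952e+18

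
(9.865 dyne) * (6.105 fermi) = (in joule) 6.023e-19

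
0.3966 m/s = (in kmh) 1.428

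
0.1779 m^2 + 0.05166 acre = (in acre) 0.0517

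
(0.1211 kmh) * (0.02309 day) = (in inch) 2642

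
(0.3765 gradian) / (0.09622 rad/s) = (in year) 1.949e-09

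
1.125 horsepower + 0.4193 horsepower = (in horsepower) 1.544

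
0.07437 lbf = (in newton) 0.3308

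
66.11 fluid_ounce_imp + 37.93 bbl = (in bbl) 37.94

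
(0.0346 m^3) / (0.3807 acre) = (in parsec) 7.278e-22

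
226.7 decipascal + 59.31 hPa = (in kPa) 5.954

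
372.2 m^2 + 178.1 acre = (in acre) 178.2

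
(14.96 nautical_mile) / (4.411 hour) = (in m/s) 1.745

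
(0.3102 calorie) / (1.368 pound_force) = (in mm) 213.3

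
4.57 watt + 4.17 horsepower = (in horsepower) 4.176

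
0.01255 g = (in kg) 1.255e-05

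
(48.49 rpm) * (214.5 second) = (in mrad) 1.089e+06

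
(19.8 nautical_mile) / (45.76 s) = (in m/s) 801.3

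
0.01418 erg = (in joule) 1.418e-09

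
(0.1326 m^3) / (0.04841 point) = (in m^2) 7764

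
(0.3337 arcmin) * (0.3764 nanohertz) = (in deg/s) 2.093e-12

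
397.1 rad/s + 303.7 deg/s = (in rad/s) 402.4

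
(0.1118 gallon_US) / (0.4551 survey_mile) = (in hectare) 5.778e-11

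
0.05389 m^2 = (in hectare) 5.389e-06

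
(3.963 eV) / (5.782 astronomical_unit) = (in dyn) 7.341e-26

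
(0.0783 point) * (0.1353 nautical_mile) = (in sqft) 0.0745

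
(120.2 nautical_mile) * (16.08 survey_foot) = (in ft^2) 1.174e+07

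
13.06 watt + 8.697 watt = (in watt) 21.76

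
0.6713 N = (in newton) 0.6713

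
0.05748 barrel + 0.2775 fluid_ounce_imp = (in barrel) 0.05753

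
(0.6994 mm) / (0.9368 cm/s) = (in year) 2.367e-09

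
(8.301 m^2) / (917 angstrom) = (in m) 9.052e+07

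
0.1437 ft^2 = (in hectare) 1.335e-06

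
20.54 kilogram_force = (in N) 201.4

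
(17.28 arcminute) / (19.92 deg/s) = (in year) 4.585e-10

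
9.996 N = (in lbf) 2.247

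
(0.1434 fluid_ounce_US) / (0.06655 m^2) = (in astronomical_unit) 4.26e-16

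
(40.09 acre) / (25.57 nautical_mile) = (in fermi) 3.426e+15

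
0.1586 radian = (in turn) 0.02524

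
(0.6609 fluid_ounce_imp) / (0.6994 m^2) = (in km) 2.685e-08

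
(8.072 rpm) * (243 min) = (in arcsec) 2.542e+09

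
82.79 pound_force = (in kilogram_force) 37.55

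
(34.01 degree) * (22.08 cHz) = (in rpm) 1.252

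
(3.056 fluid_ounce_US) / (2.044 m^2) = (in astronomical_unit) 2.956e-16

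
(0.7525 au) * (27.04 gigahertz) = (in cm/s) 3.044e+23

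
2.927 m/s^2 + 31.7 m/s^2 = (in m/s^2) 34.63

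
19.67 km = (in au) 1.315e-07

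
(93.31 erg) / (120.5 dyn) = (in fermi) 7.744e+12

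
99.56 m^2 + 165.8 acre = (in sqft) 7.223e+06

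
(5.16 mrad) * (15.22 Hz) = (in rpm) 0.75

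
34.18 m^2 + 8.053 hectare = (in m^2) 8.056e+04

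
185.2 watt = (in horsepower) 0.2484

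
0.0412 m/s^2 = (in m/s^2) 0.0412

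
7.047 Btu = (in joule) 7435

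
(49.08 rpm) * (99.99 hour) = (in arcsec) 3.816e+11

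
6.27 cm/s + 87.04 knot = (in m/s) 44.84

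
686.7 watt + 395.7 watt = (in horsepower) 1.452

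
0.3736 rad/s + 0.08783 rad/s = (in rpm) 4.406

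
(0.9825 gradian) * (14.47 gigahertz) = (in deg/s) 1.28e+10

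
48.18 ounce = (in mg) 1.366e+06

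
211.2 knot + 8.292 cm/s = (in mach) 0.3193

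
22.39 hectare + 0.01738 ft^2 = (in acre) 55.33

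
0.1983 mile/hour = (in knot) 0.1723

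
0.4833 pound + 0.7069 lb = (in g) 539.9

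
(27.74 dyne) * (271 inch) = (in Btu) 1.81e-06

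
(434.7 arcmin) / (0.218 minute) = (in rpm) 0.09232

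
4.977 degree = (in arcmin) 298.6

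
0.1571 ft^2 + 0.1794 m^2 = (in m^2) 0.194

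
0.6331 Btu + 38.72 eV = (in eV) 4.169e+21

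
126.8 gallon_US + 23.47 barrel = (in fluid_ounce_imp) 1.482e+05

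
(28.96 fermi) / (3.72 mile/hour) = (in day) 2.016e-19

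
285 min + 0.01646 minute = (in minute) 285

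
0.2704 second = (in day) 3.13e-06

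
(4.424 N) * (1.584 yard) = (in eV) 3.999e+19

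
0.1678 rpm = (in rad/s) 0.01757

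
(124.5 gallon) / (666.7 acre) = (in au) 1.168e-18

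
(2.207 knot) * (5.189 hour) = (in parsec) 6.873e-13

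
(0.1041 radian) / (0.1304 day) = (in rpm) 8.823e-05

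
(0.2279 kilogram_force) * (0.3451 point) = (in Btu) 2.579e-07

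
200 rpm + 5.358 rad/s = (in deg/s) 1507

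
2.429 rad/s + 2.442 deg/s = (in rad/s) 2.472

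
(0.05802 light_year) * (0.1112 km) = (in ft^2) 6.57e+17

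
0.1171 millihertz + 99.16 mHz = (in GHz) 9.928e-11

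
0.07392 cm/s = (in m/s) 0.0007392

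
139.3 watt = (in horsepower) 0.1868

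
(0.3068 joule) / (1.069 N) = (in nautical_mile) 0.000155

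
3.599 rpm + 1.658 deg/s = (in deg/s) 23.25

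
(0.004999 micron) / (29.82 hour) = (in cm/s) 4.657e-12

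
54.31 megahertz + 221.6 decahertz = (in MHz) 54.31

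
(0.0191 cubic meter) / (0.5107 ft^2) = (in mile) 0.0002501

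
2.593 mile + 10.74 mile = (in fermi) 2.146e+19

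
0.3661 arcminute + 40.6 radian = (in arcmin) 1.396e+05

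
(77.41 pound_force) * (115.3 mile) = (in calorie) 1.527e+07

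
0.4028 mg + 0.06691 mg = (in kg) 4.697e-07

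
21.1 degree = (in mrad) 368.3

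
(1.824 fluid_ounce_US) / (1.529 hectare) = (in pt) 1e-05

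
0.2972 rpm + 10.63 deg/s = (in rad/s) 0.2167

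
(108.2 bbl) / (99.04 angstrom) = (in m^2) 1.737e+09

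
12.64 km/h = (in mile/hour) 7.854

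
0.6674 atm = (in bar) 0.6762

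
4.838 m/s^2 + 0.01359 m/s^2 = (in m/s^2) 4.852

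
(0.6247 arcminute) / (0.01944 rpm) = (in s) 0.08926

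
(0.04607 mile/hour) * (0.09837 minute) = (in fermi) 1.216e+14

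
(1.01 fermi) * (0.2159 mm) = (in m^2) 2.181e-19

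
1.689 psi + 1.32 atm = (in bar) 1.454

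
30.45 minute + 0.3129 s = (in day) 0.02115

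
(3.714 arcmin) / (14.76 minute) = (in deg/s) 6.99e-05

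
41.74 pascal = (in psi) 0.006054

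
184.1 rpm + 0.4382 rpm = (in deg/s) 1107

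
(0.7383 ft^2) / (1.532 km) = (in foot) 0.0001469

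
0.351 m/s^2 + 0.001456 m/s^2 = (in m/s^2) 0.3525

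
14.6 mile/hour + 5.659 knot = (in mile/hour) 21.11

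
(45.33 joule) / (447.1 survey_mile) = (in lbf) 1.416e-05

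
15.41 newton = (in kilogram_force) 1.571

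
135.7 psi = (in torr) 7018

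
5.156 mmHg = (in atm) 0.006784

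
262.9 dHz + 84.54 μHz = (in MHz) 2.629e-05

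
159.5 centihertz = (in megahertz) 1.595e-06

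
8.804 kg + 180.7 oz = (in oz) 491.3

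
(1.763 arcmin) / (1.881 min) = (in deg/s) 0.0002604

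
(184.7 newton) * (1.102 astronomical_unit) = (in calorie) 7.278e+12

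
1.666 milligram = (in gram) 0.001666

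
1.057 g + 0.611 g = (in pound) 0.003677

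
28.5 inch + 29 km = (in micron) 2.9e+10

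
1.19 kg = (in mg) 1.19e+06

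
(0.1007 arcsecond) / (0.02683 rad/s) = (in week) 3.009e-11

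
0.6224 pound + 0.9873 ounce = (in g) 310.3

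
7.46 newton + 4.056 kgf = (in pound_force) 10.62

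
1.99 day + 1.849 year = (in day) 676.9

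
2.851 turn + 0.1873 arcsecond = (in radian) 17.91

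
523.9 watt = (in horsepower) 0.7026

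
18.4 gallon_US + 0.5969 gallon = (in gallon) 19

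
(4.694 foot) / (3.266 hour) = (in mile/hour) 0.0002722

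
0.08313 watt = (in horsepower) 0.0001115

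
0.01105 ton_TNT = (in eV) 2.886e+26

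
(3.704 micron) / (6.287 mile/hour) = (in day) 1.525e-11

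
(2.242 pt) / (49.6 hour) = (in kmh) 1.595e-08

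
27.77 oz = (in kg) 0.7873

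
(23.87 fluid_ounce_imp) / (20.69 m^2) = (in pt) 0.09292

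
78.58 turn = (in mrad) 4.937e+05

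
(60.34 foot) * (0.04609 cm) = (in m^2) 0.008477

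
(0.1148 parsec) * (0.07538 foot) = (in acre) 2.011e+10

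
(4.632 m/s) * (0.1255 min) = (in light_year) 3.687e-15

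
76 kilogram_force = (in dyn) 7.453e+07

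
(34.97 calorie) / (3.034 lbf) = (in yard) 11.86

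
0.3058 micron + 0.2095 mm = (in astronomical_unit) 1.402e-15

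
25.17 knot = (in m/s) 12.95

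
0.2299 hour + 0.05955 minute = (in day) 0.009621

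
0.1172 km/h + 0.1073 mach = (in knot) 71.08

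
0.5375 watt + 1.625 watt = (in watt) 2.163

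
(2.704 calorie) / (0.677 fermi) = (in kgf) 1.704e+15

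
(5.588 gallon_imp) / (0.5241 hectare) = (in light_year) 5.123e-22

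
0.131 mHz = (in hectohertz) 1.31e-06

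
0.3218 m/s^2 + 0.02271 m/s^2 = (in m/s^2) 0.3445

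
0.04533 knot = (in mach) 6.849e-05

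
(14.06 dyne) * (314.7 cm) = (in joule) 0.0004425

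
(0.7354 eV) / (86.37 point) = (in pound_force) 8.693e-19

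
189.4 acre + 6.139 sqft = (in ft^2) 8.25e+06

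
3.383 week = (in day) 23.68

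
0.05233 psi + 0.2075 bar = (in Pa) 2.111e+04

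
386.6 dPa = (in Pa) 38.66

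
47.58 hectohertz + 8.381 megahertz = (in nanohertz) 8.386e+15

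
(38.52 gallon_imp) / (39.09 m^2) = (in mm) 4.48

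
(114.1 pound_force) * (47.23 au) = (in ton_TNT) 8.571e+05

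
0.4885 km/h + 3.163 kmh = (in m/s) 1.014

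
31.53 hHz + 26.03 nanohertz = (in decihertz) 3.153e+04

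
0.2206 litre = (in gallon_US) 0.05828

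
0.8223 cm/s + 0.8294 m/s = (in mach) 0.00246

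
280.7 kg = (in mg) 2.807e+08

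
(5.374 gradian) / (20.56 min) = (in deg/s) 0.003921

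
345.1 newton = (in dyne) 3.451e+07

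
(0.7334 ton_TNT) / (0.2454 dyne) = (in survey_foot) 4.102e+15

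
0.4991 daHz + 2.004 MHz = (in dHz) 2.004e+07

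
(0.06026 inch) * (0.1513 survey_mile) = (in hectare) 3.727e-05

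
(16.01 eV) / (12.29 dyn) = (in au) 1.395e-25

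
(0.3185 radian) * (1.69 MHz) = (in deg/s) 3.084e+07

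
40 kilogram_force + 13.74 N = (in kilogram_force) 41.4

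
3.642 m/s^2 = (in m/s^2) 3.642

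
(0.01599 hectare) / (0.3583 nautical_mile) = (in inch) 9.487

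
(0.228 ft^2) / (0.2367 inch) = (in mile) 0.002189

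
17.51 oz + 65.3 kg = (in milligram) 6.58e+07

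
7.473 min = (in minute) 7.473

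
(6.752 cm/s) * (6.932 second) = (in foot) 1.536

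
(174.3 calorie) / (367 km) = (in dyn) 198.7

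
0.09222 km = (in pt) 2.614e+05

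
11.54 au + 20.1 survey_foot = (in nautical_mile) 9.322e+08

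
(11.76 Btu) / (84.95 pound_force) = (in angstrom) 3.283e+11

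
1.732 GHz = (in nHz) 1.732e+18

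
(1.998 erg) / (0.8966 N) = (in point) 0.0006317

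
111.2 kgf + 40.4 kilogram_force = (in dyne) 1.487e+08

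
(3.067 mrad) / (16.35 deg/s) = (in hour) 2.985e-06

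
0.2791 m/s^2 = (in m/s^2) 0.2791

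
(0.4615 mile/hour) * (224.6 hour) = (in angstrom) 1.668e+15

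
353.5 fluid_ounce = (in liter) 10.45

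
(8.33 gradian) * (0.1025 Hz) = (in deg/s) 0.7684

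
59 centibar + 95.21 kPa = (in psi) 22.37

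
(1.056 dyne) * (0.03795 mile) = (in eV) 4.025e+15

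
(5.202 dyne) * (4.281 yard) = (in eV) 1.271e+15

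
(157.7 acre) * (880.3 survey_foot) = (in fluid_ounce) 5.79e+12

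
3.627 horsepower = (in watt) 2705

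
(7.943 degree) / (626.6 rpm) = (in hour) 5.869e-07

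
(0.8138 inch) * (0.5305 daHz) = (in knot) 0.2132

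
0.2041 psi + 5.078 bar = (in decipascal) 5.092e+06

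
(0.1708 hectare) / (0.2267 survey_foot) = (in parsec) 8.011e-13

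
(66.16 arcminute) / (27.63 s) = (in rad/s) 0.0006965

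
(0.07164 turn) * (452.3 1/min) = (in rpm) 32.4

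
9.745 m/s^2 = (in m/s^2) 9.745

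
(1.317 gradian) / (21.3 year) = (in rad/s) 3.08e-11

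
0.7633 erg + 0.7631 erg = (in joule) 1.526e-07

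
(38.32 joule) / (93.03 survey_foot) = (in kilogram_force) 0.1378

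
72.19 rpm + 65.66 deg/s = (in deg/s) 498.8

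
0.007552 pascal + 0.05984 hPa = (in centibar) 0.005992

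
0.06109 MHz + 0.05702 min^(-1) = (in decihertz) 6.109e+05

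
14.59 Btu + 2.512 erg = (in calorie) 3679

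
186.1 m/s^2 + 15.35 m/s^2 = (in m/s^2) 201.4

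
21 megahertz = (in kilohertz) 2.1e+04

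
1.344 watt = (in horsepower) 0.001802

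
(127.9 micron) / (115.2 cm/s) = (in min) 1.85e-06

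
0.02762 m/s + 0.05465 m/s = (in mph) 0.184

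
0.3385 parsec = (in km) 1.045e+13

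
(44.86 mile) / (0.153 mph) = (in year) 0.03347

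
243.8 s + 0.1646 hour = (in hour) 0.2323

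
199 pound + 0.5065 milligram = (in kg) 90.26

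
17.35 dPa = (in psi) 0.0002516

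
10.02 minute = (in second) 601.2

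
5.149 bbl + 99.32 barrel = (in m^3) 16.61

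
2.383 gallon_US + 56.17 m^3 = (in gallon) 1.484e+04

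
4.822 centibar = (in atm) 0.04759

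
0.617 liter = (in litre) 0.617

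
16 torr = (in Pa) 2133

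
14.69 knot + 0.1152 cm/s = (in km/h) 27.21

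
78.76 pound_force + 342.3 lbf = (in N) 1873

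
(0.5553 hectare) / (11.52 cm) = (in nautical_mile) 26.03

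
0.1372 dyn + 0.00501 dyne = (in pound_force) 3.197e-07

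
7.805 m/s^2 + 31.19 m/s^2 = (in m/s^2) 39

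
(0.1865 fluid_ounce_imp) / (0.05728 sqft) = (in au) 6.656e-15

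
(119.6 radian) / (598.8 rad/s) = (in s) 0.1997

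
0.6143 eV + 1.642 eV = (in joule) 3.615e-19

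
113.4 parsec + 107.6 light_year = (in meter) 4.517e+18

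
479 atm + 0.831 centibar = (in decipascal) 4.854e+08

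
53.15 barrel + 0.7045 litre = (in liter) 8451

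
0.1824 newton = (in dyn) 1.824e+04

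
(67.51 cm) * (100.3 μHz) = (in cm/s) 0.006771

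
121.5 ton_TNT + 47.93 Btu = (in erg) 5.084e+18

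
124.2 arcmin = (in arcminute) 124.2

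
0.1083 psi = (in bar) 0.007467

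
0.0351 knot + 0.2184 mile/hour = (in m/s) 0.1157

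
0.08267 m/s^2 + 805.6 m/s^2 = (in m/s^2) 805.7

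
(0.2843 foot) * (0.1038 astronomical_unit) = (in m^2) 1.346e+09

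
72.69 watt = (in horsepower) 0.09748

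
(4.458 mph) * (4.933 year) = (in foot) 1.017e+09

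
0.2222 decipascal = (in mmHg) 0.0001667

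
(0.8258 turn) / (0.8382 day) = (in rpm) 0.0006842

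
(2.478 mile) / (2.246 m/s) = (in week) 0.002936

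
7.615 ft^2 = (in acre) 0.0001748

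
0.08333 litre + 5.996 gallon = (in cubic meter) 0.02278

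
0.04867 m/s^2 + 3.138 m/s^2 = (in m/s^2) 3.187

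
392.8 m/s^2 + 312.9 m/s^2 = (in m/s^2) 705.7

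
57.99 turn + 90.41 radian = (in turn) 72.38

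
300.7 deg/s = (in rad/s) 5.248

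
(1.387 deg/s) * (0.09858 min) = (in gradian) 9.115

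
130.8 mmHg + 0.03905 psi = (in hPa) 177.1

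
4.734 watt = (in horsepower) 0.006348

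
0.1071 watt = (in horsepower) 0.0001436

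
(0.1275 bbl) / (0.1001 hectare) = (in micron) 20.25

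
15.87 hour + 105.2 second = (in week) 0.09464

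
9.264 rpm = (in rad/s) 0.9701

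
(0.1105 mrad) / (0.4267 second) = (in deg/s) 0.01484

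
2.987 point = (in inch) 0.04149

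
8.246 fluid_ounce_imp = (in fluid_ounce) 7.922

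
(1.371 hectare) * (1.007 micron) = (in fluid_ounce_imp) 485.9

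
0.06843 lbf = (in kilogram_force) 0.03104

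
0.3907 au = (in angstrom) 5.845e+20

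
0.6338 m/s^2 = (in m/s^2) 0.6338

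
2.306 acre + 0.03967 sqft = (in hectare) 0.9332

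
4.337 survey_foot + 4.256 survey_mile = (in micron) 6.851e+09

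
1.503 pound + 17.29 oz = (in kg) 1.172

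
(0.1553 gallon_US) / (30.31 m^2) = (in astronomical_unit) 1.297e-16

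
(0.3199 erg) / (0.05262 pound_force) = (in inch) 5.381e-06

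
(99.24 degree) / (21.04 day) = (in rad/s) 9.528e-07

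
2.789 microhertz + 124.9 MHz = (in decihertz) 1.249e+09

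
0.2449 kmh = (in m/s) 0.06803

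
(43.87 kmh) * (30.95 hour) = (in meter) 1.358e+06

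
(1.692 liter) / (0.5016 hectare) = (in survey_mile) 2.096e-10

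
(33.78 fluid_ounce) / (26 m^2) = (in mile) 2.387e-08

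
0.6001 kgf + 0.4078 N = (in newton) 6.293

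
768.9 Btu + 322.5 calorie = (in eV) 5.072e+24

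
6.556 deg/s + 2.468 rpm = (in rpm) 3.561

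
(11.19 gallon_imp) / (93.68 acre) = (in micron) 0.1342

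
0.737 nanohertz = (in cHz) 7.37e-08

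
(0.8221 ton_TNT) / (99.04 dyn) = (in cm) 3.473e+14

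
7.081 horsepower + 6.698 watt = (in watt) 5287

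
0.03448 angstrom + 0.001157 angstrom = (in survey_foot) 1.169e-11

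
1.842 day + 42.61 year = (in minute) 2.24e+07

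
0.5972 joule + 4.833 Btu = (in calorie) 1219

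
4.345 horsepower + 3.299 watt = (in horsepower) 4.349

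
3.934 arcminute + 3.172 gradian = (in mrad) 50.97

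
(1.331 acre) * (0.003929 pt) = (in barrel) 0.04696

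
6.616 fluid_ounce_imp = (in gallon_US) 0.04966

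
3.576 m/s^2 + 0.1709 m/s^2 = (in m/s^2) 3.747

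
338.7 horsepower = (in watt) 2.526e+05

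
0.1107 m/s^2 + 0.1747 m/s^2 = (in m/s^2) 0.2854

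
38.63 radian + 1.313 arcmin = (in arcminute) 1.328e+05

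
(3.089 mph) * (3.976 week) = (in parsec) 1.076e-10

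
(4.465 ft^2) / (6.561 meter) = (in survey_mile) 3.929e-05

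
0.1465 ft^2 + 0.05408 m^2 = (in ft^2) 0.7286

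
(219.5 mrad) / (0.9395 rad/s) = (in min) 0.003894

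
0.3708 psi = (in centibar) 2.557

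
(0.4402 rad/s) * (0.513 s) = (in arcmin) 776.3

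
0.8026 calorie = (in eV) 2.096e+19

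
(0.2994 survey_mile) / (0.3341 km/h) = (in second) 5192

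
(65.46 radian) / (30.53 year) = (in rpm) 6.493e-07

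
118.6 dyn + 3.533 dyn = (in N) 0.001221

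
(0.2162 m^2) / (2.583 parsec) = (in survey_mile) 1.686e-21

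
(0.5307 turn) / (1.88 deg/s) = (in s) 101.6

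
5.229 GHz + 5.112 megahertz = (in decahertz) 5.234e+08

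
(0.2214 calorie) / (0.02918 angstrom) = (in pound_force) 7.137e+10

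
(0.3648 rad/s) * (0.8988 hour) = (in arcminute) 4.058e+06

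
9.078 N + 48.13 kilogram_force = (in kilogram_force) 49.06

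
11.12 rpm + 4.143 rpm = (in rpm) 15.26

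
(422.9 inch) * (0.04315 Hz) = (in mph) 1.037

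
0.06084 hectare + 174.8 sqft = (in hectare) 0.06246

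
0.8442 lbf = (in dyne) 3.755e+05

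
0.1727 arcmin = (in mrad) 0.05024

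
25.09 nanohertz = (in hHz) 2.509e-10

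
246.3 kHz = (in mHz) 2.463e+08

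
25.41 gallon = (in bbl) 0.605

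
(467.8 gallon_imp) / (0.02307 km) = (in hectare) 9.218e-06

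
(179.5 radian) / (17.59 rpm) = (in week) 0.0001611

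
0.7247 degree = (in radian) 0.01265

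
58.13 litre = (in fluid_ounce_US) 1966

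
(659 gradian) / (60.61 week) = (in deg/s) 1.618e-05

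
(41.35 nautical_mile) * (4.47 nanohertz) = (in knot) 0.0006654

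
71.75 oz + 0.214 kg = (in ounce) 79.3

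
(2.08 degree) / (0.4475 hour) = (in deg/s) 0.001291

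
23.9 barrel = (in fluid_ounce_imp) 1.337e+05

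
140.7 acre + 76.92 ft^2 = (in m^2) 5.694e+05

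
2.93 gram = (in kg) 0.00293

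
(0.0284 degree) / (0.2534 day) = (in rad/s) 2.264e-08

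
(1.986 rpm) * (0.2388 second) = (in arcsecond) 1.024e+04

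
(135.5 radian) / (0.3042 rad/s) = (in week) 0.0007365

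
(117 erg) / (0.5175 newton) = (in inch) 0.0008901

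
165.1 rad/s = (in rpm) 1577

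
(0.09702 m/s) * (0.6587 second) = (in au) 4.272e-13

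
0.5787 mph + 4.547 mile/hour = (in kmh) 8.249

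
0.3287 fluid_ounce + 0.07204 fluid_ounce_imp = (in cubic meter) 1.177e-05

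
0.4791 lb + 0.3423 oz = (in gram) 227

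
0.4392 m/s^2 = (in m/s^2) 0.4392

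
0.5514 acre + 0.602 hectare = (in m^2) 8251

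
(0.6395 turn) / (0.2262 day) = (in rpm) 0.001963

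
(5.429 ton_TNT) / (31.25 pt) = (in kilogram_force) 2.101e+11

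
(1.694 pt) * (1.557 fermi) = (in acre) 2.299e-22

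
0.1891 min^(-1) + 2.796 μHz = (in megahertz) 3.154e-09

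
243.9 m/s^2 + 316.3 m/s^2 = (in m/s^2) 560.2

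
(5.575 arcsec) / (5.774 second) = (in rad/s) 4.681e-06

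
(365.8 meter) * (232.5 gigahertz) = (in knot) 1.653e+14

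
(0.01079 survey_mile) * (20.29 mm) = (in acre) 8.706e-05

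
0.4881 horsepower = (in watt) 364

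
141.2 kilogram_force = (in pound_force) 311.3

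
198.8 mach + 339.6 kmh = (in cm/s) 6.779e+06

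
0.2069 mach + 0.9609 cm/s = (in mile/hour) 157.6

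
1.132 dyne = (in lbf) 2.545e-06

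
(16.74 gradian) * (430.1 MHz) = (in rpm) 1.08e+09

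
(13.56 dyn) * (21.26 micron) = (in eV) 1.799e+10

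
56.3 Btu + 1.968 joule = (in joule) 5.94e+04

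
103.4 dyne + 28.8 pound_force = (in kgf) 13.06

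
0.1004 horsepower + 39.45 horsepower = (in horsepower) 39.55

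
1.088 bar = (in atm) 1.074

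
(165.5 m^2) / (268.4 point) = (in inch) 6.881e+04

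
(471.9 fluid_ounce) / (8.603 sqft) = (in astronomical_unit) 1.167e-13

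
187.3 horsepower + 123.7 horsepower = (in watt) 2.319e+05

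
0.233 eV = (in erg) 3.733e-13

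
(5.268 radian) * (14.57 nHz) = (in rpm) 7.33e-07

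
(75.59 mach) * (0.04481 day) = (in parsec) 3.229e-09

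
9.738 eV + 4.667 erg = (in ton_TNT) 1.115e-16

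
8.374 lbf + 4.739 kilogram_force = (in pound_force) 18.82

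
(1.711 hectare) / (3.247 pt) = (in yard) 1.634e+07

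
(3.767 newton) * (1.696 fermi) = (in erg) 6.389e-08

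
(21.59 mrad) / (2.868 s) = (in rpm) 0.07189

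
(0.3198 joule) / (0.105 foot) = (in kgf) 1.019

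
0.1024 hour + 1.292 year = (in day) 471.6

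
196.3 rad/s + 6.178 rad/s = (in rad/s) 202.5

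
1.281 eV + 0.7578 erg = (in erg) 0.7578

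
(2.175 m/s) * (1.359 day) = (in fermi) 2.554e+20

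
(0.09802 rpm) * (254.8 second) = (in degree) 149.9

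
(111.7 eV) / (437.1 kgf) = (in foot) 1.37e-20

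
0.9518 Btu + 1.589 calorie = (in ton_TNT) 2.416e-07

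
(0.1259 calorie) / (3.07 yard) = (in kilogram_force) 0.01913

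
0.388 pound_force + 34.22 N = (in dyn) 3.595e+06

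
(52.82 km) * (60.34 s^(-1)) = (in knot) 6.195e+06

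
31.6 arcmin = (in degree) 0.5267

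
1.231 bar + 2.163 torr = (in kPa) 123.4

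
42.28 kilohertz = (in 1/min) 2.537e+06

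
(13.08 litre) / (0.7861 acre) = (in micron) 4.112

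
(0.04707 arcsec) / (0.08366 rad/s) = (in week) 4.51e-12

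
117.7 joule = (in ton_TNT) 2.813e-08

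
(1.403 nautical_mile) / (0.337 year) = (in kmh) 0.0008802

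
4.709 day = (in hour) 113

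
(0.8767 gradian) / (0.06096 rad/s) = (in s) 0.2259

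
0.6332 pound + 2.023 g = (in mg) 2.892e+05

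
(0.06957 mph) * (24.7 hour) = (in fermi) 2.765e+18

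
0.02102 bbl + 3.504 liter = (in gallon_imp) 1.506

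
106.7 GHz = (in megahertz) 1.067e+05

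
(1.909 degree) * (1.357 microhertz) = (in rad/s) 4.521e-08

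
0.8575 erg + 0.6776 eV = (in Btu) 8.128e-11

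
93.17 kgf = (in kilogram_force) 93.17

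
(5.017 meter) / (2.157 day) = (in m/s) 2.692e-05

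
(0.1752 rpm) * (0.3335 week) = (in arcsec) 7.633e+08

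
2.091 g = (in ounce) 0.07376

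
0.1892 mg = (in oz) 6.674e-06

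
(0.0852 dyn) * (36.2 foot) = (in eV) 5.867e+13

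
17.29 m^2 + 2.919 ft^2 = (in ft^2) 189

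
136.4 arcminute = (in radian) 0.03968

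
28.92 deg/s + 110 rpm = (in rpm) 114.8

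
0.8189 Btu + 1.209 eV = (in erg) 8.64e+09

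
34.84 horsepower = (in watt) 2.598e+04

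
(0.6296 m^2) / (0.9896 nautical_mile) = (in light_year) 3.631e-20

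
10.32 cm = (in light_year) 1.091e-17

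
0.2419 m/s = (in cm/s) 24.19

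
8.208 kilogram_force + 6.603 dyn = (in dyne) 8.049e+06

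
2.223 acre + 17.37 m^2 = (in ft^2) 9.702e+04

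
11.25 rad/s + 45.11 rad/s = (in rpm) 538.2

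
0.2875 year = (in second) 9.067e+06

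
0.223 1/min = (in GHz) 3.717e-12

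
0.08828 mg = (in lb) 1.946e-07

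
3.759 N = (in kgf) 0.3833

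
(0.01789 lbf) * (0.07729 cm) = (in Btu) 5.83e-08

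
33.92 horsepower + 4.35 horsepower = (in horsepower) 38.27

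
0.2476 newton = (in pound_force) 0.05566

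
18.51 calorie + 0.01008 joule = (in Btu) 0.07341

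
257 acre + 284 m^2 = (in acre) 257.1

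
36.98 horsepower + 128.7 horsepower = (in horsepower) 165.7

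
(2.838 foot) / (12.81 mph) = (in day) 1.748e-06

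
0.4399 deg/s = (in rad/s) 0.007678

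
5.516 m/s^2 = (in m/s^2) 5.516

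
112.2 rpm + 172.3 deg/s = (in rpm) 140.9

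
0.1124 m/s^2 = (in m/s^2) 0.1124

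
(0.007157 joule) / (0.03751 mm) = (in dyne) 1.908e+07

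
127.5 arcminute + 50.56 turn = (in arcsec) 6.553e+07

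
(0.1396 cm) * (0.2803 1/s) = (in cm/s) 0.03913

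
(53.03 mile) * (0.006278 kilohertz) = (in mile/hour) 1.199e+06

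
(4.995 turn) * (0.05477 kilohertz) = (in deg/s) 9.849e+04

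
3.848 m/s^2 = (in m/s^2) 3.848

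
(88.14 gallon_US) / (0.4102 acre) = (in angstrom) 2.01e+06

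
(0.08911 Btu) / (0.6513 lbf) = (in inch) 1278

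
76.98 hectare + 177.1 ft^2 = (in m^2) 7.698e+05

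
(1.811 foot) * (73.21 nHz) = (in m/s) 4.041e-08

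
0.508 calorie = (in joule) 2.125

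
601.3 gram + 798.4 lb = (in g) 3.627e+05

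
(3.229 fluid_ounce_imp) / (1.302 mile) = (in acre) 1.082e-11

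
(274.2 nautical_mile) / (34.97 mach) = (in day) 0.0004936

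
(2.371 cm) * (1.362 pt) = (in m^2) 1.139e-05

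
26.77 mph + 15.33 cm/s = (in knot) 23.56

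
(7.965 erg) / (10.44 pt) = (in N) 0.0002163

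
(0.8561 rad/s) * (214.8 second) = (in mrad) 1.839e+05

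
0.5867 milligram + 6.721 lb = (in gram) 3049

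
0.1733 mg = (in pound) 3.821e-07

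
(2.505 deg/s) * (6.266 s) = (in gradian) 17.44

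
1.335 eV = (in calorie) 5.112e-20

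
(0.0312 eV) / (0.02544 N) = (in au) 1.313e-30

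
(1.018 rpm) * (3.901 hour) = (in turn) 238.3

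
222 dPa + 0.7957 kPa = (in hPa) 8.179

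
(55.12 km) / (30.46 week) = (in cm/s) 0.2992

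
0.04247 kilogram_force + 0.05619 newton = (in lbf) 0.1063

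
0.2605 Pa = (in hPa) 0.002605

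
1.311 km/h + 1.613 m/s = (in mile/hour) 4.423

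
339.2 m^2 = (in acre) 0.08382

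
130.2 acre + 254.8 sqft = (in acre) 130.2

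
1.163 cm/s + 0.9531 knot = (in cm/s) 50.19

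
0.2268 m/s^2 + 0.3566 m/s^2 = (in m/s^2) 0.5834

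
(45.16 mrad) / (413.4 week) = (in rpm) 1.725e-09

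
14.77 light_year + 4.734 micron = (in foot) 4.584e+17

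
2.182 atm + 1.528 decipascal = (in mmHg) 1658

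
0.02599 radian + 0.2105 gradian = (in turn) 0.004663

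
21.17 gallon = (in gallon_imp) 17.63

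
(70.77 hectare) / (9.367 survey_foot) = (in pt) 7.026e+08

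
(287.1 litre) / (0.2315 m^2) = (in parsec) 4.019e-17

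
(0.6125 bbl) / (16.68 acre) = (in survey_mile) 8.964e-10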